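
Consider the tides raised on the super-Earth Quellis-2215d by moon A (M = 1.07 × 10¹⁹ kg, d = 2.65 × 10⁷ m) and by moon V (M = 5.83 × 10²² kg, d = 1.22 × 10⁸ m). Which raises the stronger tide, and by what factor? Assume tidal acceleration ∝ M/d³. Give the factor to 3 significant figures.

Tidal stretch scales as M/d³; compute that for each body.
Moon A: (1.07 × 10¹⁹) / (2.65 × 10⁷)³ = 5.750 × 10⁻⁴
Moon V: (5.83 × 10²²) / (1.22 × 10⁸)³ = 3.211 × 10⁻²
Ratio (larger/smaller) = 55.8

Moon V, by a factor of ≈ 55.8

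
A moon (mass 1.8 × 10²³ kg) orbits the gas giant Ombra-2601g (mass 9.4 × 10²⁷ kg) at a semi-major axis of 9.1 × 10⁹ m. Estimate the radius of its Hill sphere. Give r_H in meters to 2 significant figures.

1.7 × 10⁸ m

r_H ≈ a (m/3M)^(1/3)
    = (9.1 × 10⁹) × (1.8 × 10²³ / (3 × 9.4 × 10²⁷))^(1/3)
    = 1.7 × 10⁸ m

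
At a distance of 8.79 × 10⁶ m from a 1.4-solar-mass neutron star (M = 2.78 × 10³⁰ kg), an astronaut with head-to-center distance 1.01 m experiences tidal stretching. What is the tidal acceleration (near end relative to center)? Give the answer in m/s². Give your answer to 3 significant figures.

5.52 × 10⁻¹ m/s²

Δg = 2GMr/d³
   = 2 × (6.674 × 10⁻¹¹) × (2.78 × 10³⁰) × (1.01) / (8.79 × 10⁶)³
   = 5.52 × 10⁻¹ m/s²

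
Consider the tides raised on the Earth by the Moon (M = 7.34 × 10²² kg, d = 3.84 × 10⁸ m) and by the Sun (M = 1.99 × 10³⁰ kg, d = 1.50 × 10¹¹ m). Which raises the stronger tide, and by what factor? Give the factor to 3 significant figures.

The Moon, by a factor of ≈ 2.20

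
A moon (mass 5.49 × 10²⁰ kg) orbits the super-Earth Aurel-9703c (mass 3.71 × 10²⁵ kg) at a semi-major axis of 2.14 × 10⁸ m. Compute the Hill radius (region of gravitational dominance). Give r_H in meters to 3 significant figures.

3.64 × 10⁶ m

r_H ≈ a (m/3M)^(1/3)
    = (2.14 × 10⁸) × (5.49 × 10²⁰ / (3 × 3.71 × 10²⁵))^(1/3)
    = 3.64 × 10⁶ m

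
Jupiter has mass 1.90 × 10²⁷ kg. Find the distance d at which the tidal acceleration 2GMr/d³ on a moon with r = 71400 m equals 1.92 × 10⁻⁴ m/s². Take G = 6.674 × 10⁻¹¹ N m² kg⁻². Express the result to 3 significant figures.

2GMr/d³ = a_tidal  ⇒  d = (2GMr / a_tidal)^(1/3)
d = (2 × 6.674×10⁻¹¹ × (1.90 × 10²⁷) × (71400) / (1.92 × 10⁻⁴))^(1/3)
  = 4.55 × 10⁸ m

4.55 × 10⁸ m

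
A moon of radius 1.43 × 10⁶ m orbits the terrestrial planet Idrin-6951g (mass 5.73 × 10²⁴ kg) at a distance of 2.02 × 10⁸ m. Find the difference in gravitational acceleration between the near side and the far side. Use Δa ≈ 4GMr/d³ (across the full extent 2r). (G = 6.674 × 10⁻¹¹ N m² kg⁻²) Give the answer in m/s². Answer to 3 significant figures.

2.65 × 10⁻⁴ m/s²

Δg = 4GMr/d³
   = 4 × (6.674 × 10⁻¹¹) × (5.73 × 10²⁴) × (1.43 × 10⁶) / (2.02 × 10⁸)³
   = 2.65 × 10⁻⁴ m/s²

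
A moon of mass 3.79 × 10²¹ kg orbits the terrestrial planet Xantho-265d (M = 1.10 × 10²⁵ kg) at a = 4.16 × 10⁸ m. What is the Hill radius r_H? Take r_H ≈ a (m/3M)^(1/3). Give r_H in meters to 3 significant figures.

2.02 × 10⁷ m

r_H ≈ a (m/3M)^(1/3)
    = (4.16 × 10⁸) × (3.79 × 10²¹ / (3 × 1.10 × 10²⁵))^(1/3)
    = 2.02 × 10⁷ m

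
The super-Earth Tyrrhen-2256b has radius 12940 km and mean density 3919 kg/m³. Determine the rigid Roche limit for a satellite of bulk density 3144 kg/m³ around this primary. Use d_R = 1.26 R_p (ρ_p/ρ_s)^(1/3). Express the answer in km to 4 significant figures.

d_R = 1.26 × 12940 km × (3919/3144)^(1/3)
    = 17550 km

17550 km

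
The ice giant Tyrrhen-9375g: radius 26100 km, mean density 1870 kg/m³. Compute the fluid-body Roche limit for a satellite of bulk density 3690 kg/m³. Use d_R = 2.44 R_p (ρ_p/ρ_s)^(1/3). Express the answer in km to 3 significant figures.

50800 km

d_R = 2.44 × 26100 km × (1870/3690)^(1/3)
    = 50800 km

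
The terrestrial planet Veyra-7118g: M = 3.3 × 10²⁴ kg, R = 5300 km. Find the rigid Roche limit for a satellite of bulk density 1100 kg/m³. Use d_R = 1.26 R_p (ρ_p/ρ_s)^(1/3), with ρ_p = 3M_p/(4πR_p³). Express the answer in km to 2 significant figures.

ρ_p = 3M_p/(4πR_p³) = 3 × (3.3 × 10²⁴) / (4π × (5.3 × 10⁶ m)³) = 5300 kg/m³
d_R = 1.26 × 5300 km × (5300/1100)^(1/3)
    = 11000 km

11000 km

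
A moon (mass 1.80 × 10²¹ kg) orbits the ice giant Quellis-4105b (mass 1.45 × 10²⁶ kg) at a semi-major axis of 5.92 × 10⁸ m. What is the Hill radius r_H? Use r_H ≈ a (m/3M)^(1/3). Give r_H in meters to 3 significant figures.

r_H ≈ a (m/3M)^(1/3)
    = (5.92 × 10⁸) × (1.80 × 10²¹ / (3 × 1.45 × 10²⁶))^(1/3)
    = 9.50 × 10⁶ m

9.50 × 10⁶ m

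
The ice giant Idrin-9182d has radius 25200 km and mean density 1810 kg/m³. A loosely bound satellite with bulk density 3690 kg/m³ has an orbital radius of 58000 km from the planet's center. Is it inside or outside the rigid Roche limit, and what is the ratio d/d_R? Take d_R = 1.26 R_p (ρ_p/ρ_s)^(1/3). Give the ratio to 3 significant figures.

d_R = 1.26 × (25200 km) × (1810/3690)^(1/3) = 25040 km
d/d_R = (58000) / (25040) = 2.32
Since d/d_R > 1, the body is outside the Roche limit.

outside; d/d_R ≈ 2.32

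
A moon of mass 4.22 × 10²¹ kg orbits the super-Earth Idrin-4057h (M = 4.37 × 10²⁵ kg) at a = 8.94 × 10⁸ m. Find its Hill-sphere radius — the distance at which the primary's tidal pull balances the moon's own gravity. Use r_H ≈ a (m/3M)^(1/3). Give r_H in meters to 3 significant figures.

2.84 × 10⁷ m

r_H ≈ a (m/3M)^(1/3)
    = (8.94 × 10⁸) × (4.22 × 10²¹ / (3 × 4.37 × 10²⁵))^(1/3)
    = 2.84 × 10⁷ m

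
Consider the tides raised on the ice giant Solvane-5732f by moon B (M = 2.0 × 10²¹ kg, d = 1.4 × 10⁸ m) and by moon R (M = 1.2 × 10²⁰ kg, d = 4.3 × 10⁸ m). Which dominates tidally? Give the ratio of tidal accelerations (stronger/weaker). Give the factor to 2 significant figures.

Moon B, by a factor of ≈ 480

Tidal stretch scales as M/d³; compute that for each body.
Moon B: (2.0 × 10²¹) / (1.4 × 10⁸)³ = 7.289 × 10⁻⁴
Moon R: (1.2 × 10²⁰) / (4.3 × 10⁸)³ = 1.509 × 10⁻⁶
Ratio (larger/smaller) = 480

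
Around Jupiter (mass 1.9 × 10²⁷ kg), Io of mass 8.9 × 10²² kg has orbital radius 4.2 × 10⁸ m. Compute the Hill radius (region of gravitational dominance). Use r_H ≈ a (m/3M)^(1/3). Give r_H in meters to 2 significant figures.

1.0 × 10⁷ m

r_H ≈ a (m/3M)^(1/3)
    = (4.2 × 10⁸) × (8.9 × 10²² / (3 × 1.9 × 10²⁷))^(1/3)
    = 1.0 × 10⁷ m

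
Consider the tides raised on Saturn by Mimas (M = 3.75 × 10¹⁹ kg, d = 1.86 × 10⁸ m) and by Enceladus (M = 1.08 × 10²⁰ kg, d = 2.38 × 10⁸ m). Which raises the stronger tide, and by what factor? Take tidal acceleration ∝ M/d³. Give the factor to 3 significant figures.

Compare M/d³ for the two perturbers:
Mimas: (3.75 × 10¹⁹) / (1.86 × 10⁸)³ = 5.828 × 10⁻⁶
Enceladus: (1.08 × 10²⁰) / (2.38 × 10⁸)³ = 8.011 × 10⁻⁶
Ratio (larger/smaller) = 1.37

Enceladus, by a factor of ≈ 1.37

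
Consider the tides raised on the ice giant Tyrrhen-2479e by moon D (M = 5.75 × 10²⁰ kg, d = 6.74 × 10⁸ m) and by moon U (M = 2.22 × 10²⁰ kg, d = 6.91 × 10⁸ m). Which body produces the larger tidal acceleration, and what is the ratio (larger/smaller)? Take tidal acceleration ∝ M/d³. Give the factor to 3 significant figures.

Moon D, by a factor of ≈ 2.79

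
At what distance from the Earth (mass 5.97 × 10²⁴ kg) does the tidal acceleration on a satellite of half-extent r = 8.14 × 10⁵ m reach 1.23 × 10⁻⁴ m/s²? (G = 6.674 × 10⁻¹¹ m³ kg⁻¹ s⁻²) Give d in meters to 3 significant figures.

1.74 × 10⁸ m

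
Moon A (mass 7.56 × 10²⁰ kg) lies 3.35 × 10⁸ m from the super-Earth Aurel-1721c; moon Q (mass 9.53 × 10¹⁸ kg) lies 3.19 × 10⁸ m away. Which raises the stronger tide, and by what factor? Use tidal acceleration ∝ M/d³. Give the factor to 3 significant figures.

The tide-raising term goes as M/d³ (the gradient of a 1/d² field).
Moon A: (7.56 × 10²⁰) / (3.35 × 10⁸)³ = 2.011 × 10⁻⁵
Moon Q: (9.53 × 10¹⁸) / (3.19 × 10⁸)³ = 2.936 × 10⁻⁷
Ratio (larger/smaller) = 68.5

Moon A, by a factor of ≈ 68.5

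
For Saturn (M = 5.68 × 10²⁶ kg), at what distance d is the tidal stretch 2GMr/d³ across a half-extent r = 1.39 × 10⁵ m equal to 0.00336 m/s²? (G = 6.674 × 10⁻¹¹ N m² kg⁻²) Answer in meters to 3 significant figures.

2GMr/d³ = a_tidal  ⇒  d = (2GMr / a_tidal)^(1/3)
d = (2 × 6.674×10⁻¹¹ × (5.68 × 10²⁶) × (1.39 × 10⁵) / (0.00336))^(1/3)
  = 1.46 × 10⁸ m

1.46 × 10⁸ m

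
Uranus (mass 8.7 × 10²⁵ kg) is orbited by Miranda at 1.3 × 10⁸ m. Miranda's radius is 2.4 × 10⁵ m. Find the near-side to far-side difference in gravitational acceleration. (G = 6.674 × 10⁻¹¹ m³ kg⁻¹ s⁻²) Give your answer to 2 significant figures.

a_tidal = 4GMr/d³
        = 4 × (6.674 × 10⁻¹¹) × (8.7 × 10²⁵) × (2.4 × 10⁵) / (1.3 × 10⁸)³
        = 2.5 × 10⁻³ m/s²

2.5 × 10⁻³ m/s²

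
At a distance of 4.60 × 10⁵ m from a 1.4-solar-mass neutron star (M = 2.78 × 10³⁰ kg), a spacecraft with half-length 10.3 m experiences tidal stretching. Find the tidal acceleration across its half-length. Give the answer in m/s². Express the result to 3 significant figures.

Differencing GM/(d−r)² and GM/d² to first order in r/d gives 2GMr/d³.
Δa = 2GMr/d³
   = 2 × (6.674 × 10⁻¹¹) × (2.78 × 10³⁰) × (10.3) / (4.60 × 10⁵)³
   = 3.93 × 10⁴ m/s²

3.93 × 10⁴ m/s²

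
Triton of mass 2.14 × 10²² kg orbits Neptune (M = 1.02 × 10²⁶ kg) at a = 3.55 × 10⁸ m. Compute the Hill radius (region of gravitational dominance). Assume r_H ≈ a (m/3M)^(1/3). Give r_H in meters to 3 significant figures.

1.46 × 10⁷ m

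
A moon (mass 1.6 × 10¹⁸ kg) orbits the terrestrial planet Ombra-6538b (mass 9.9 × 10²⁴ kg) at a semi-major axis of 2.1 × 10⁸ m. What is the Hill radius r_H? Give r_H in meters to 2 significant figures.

r_H ≈ a (m/3M)^(1/3)
    = (2.1 × 10⁸) × (1.6 × 10¹⁸ / (3 × 9.9 × 10²⁴))^(1/3)
    = 7.9 × 10⁵ m

7.9 × 10⁵ m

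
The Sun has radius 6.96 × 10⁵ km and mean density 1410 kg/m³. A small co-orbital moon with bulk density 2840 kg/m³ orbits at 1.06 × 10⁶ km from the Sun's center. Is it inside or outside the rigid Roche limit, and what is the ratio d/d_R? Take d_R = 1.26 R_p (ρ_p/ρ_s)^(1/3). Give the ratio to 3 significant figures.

outside; d/d_R ≈ 1.53

d_R = 1.26 × (6.96 × 10⁵ km) × (1410/2840)^(1/3) = 6.944 × 10⁵ km
d/d_R = (1.06 × 10⁶) / (6.944 × 10⁵) = 1.53
Since d/d_R > 1, the body is outside the Roche limit.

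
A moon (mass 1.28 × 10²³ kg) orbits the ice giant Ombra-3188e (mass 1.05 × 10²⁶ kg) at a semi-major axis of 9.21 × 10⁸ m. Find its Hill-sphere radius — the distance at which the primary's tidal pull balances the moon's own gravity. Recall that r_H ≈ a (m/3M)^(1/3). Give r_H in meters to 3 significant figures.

6.82 × 10⁷ m

r_H ≈ a (m/3M)^(1/3)
    = (9.21 × 10⁸) × (1.28 × 10²³ / (3 × 1.05 × 10²⁶))^(1/3)
    = 6.82 × 10⁷ m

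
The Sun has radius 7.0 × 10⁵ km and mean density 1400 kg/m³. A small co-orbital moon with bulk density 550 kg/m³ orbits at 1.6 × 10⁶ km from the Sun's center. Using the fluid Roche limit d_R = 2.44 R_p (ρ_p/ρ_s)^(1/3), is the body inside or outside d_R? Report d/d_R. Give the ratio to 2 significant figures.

inside; d/d_R ≈ 0.69

d_R = 2.44 × (7.0 × 10⁵ km) × (1400/550)^(1/3) = 2.332 × 10⁶ km
d/d_R = (1.6 × 10⁶) / (2.332 × 10⁶) = 0.69
Since d/d_R < 1, the body is inside the Roche limit.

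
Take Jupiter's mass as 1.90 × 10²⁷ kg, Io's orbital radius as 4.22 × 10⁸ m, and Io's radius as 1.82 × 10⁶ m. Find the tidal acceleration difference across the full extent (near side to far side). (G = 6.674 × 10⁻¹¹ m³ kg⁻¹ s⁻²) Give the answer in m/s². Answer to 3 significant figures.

1.23 × 10⁻² m/s²

Δa = 4GMr/d³
   = 4 × (6.674 × 10⁻¹¹) × (1.90 × 10²⁷) × (1.82 × 10⁶) / (4.22 × 10⁸)³
   = 1.23 × 10⁻² m/s²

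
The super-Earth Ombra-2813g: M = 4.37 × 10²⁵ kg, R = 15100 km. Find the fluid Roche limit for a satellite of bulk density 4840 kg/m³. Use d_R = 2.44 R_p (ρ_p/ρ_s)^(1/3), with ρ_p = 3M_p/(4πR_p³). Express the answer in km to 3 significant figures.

31500 km

ρ_p = 3M_p/(4πR_p³) = 3 × (4.37 × 10²⁵) / (4π × (1.51 × 10⁷ m)³) = 3030 kg/m³
d_R = 2.44 × 15100 km × (3030/4840)^(1/3)
    = 31500 km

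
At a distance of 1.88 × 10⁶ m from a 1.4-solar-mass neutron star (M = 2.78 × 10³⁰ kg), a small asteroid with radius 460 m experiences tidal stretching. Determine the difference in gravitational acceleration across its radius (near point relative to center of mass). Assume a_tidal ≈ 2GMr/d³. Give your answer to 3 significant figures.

2.57 × 10⁴ m/s²

Δa = 2GMr/d³
   = 2 × (6.674 × 10⁻¹¹) × (2.78 × 10³⁰) × (460) / (1.88 × 10⁶)³
   = 2.57 × 10⁴ m/s²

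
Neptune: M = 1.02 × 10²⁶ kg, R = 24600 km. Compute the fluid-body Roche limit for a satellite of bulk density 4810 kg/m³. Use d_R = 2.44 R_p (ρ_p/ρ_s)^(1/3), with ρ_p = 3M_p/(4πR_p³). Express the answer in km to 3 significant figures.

ρ_p = 3M_p/(4πR_p³) = 3 × (1.02 × 10²⁶) / (4π × (2.46 × 10⁷ m)³) = 1640 kg/m³
d_R = 2.44 × 24600 km × (1640/4810)^(1/3)
    = 41900 km

41900 km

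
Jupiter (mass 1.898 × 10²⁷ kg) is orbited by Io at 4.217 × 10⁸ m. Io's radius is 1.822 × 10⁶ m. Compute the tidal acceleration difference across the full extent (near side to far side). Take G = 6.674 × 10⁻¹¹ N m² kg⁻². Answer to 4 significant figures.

1.231 × 10⁻² m/s²

The field gradient is 2GM/d³; across the full diameter 2r the difference is 4GMr/d³.
Δg = 4GMr/d³
   = 4 × (6.674 × 10⁻¹¹) × (1.898 × 10²⁷) × (1.822 × 10⁶) / (4.217 × 10⁸)³
   = 1.231 × 10⁻² m/s²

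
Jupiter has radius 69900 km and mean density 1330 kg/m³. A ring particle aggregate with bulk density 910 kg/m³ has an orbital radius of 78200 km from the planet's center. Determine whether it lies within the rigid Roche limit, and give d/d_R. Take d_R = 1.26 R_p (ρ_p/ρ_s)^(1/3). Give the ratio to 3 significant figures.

inside; d/d_R ≈ 0.782

d_R = 1.26 × (69900 km) × (1330/910)^(1/3) = 99950 km
d/d_R = (78200) / (99950) = 0.782
Since d/d_R < 1, the body is inside the Roche limit.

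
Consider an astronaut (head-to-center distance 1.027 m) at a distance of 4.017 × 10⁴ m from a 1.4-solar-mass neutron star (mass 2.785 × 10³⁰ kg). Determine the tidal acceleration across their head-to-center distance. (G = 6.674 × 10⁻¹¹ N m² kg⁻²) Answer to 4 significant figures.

5.890 × 10⁶ m/s²

Differencing GM/(d−r)² and GM/d² to first order in r/d gives 2GMr/d³.
Δg = 2GMr/d³
   = 2 × (6.674 × 10⁻¹¹) × (2.785 × 10³⁰) × (1.027) / (4.017 × 10⁴)³
   = 5.890 × 10⁶ m/s²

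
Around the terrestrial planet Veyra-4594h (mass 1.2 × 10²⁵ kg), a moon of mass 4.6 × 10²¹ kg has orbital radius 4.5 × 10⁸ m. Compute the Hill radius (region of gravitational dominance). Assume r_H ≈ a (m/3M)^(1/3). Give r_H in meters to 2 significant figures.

r_H ≈ a (m/3M)^(1/3)
    = (4.5 × 10⁸) × (4.6 × 10²¹ / (3 × 1.2 × 10²⁵))^(1/3)
    = 2.3 × 10⁷ m

2.3 × 10⁷ m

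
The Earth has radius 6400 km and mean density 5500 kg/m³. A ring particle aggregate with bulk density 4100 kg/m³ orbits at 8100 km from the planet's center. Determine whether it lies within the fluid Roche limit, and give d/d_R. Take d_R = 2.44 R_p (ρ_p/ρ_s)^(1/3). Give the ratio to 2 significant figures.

inside; d/d_R ≈ 0.47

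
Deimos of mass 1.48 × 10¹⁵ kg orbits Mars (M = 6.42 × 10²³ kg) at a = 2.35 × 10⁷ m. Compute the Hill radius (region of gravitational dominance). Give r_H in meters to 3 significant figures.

2.15 × 10⁴ m

r_H ≈ a (m/3M)^(1/3)
    = (2.35 × 10⁷) × (1.48 × 10¹⁵ / (3 × 6.42 × 10²³))^(1/3)
    = 2.15 × 10⁴ m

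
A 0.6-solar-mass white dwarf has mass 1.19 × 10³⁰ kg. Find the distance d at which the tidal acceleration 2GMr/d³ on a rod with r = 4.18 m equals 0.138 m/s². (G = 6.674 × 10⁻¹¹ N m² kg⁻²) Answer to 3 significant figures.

1.69 × 10⁷ m

2GMr/d³ = a_tidal  ⇒  d = (2GMr / a_tidal)^(1/3)
d = (2 × 6.674×10⁻¹¹ × (1.19 × 10³⁰) × (4.18) / (0.138))^(1/3)
  = 1.69 × 10⁷ m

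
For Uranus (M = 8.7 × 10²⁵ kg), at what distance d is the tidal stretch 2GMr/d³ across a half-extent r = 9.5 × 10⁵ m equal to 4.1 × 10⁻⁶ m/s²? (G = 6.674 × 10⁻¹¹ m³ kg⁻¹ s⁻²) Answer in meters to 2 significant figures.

2GMr/d³ = a_tidal  ⇒  d = (2GMr / a_tidal)^(1/3)
d = (2 × 6.674×10⁻¹¹ × (8.7 × 10²⁵) × (9.5 × 10⁵) / (4.1 × 10⁻⁶))^(1/3)
  = 1.4 × 10⁹ m

1.4 × 10⁹ m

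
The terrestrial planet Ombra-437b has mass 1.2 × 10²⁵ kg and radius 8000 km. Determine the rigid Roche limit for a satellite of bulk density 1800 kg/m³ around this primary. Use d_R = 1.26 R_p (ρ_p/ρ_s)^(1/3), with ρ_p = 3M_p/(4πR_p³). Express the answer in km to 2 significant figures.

15000 km

ρ_p = 3M_p/(4πR_p³) = 3 × (1.2 × 10²⁵) / (4π × (8.0 × 10⁶ m)³) = 5600 kg/m³
d_R = 1.26 × 8000 km × (5600/1800)^(1/3)
    = 15000 km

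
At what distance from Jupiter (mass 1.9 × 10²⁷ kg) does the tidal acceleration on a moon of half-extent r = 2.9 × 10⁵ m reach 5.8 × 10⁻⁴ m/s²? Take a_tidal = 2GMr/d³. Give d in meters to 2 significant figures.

5.0 × 10⁸ m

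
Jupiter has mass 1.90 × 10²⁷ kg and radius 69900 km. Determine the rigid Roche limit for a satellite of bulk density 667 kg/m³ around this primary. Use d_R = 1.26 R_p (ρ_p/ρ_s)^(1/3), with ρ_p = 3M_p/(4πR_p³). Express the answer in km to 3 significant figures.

ρ_p = 3M_p/(4πR_p³) = 3 × (1.90 × 10²⁷) / (4π × (6.99 × 10⁷ m)³) = 1330 kg/m³
d_R = 1.26 × 69900 km × (1330/667)^(1/3)
    = 1.11 × 10⁵ km

1.11 × 10⁵ km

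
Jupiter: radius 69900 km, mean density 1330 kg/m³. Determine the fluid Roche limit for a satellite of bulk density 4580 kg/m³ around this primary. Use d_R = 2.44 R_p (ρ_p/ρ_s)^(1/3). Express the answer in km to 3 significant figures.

d_R = 2.44 × 69900 km × (1330/4580)^(1/3)
    = 1.13 × 10⁵ km

1.13 × 10⁵ km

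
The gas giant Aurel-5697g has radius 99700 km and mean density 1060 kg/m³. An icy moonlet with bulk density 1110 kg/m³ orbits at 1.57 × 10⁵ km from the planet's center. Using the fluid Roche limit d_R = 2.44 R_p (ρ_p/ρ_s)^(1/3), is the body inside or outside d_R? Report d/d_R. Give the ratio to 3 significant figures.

d_R = 2.44 × (99700 km) × (1060/1110)^(1/3) = 2.396 × 10⁵ km
d/d_R = (1.57 × 10⁵) / (2.396 × 10⁵) = 0.655
Since d/d_R < 1, the body is inside the Roche limit.

inside; d/d_R ≈ 0.655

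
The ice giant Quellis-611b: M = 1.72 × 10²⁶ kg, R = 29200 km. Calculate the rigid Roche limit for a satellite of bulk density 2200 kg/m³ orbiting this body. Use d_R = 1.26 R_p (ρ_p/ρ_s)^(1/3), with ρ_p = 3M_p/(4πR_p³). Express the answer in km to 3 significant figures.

33400 km

ρ_p = 3M_p/(4πR_p³) = 3 × (1.72 × 10²⁶) / (4π × (2.92 × 10⁷ m)³) = 1650 kg/m³
d_R = 1.26 × 29200 km × (1650/2200)^(1/3)
    = 33400 km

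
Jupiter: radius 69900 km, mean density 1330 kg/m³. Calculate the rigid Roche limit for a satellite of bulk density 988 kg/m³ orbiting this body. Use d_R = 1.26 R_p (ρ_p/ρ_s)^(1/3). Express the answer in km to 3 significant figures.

97200 km

d_R = 1.26 × 69900 km × (1330/988)^(1/3)
    = 97200 km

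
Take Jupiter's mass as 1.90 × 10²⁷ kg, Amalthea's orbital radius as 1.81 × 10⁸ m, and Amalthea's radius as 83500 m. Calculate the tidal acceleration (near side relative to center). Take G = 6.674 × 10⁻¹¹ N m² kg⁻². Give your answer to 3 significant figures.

3.57 × 10⁻³ m/s²

The tidal stretch is the gradient of GM/d² times the body's extent r, hence the 1/d³ dependence.
a_tidal = 2GMr/d³
        = 2 × (6.674 × 10⁻¹¹) × (1.90 × 10²⁷) × (83500) / (1.81 × 10⁸)³
        = 3.57 × 10⁻³ m/s²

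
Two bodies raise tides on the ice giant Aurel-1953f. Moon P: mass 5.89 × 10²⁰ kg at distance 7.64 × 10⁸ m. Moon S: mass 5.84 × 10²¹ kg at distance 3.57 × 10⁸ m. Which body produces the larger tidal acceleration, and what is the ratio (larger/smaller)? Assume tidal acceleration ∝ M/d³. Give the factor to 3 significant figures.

Moon S, by a factor of ≈ 97.2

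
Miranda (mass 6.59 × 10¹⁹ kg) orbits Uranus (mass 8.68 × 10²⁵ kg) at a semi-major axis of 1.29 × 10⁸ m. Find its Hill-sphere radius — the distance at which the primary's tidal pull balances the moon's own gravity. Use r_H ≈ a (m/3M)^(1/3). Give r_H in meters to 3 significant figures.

8.16 × 10⁵ m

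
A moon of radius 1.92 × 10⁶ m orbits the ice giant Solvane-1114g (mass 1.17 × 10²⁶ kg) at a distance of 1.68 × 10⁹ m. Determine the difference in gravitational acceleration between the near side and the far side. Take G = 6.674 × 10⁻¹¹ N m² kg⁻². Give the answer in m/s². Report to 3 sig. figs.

Δa = 4GMr/d³
   = 4 × (6.674 × 10⁻¹¹) × (1.17 × 10²⁶) × (1.92 × 10⁶) / (1.68 × 10⁹)³
   = 1.26 × 10⁻⁵ m/s²

1.26 × 10⁻⁵ m/s²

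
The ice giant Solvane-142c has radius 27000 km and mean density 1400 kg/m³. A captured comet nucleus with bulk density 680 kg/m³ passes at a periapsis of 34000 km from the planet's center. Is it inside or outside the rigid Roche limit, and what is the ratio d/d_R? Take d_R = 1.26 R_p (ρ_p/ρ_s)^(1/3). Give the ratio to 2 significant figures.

inside; d/d_R ≈ 0.79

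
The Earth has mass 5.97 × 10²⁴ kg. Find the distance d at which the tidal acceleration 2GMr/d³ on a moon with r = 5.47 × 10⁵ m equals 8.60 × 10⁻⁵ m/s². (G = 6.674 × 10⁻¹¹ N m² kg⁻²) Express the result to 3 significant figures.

2GMr/d³ = a_tidal  ⇒  d = (2GMr / a_tidal)^(1/3)
d = (2 × 6.674×10⁻¹¹ × (5.97 × 10²⁴) × (5.47 × 10⁵) / (8.60 × 10⁻⁵))^(1/3)
  = 1.72 × 10⁸ m

1.72 × 10⁸ m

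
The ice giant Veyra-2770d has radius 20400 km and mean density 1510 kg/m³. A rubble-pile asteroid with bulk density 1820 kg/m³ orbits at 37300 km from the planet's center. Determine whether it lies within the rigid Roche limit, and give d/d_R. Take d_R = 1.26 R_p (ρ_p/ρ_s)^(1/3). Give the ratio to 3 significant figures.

outside; d/d_R ≈ 1.54

d_R = 1.26 × (20400 km) × (1510/1820)^(1/3) = 24150 km
d/d_R = (37300) / (24150) = 1.54
Since d/d_R > 1, the body is outside the Roche limit.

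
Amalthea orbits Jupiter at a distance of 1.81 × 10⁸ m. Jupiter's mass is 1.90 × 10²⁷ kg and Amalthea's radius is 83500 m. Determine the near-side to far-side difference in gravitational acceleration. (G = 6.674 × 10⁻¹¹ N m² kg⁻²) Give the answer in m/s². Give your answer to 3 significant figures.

7.14 × 10⁻³ m/s²

a_tidal = 4GMr/d³
        = 4 × (6.674 × 10⁻¹¹) × (1.90 × 10²⁷) × (83500) / (1.81 × 10⁸)³
        = 7.14 × 10⁻³ m/s²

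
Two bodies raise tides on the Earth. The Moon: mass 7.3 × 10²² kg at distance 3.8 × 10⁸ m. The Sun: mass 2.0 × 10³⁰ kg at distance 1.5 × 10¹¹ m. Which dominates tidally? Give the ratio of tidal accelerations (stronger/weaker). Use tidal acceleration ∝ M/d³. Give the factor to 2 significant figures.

The Moon, by a factor of ≈ 2.2

Tidal acceleration ∝ M/d³, so compare M/d³ for each.
The Moon: (7.3 × 10²²) / (3.8 × 10⁸)³ = 1.330 × 10⁻³
The Sun: (2.0 × 10³⁰) / (1.5 × 10¹¹)³ = 5.926 × 10⁻⁴
Ratio (larger/smaller) = 2.2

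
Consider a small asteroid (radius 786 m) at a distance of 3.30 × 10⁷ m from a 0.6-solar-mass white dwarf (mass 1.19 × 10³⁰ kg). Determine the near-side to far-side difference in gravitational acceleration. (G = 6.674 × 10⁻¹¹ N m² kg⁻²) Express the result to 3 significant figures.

6.95 m/s²

Δg = 4GMr/d³
   = 4 × (6.674 × 10⁻¹¹) × (1.19 × 10³⁰) × (786) / (3.30 × 10⁷)³
   = 6.95 m/s²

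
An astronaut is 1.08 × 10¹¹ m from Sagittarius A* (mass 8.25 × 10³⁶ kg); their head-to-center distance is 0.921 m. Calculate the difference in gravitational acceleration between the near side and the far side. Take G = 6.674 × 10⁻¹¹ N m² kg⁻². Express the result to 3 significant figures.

1.61 × 10⁻⁶ m/s²

a_tidal = 4GMr/d³
        = 4 × (6.674 × 10⁻¹¹) × (8.25 × 10³⁶) × (0.921) / (1.08 × 10¹¹)³
        = 1.61 × 10⁻⁶ m/s²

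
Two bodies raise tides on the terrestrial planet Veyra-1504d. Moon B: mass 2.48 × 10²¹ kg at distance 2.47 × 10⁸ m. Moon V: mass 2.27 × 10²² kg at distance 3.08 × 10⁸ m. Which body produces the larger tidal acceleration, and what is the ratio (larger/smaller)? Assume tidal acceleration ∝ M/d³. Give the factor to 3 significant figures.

Tidal stretch scales as M/d³; compute that for each body.
Moon B: (2.48 × 10²¹) / (2.47 × 10⁸)³ = 1.646 × 10⁻⁴
Moon V: (2.27 × 10²²) / (3.08 × 10⁸)³ = 7.769 × 10⁻⁴
Ratio (larger/smaller) = 4.72

Moon V, by a factor of ≈ 4.72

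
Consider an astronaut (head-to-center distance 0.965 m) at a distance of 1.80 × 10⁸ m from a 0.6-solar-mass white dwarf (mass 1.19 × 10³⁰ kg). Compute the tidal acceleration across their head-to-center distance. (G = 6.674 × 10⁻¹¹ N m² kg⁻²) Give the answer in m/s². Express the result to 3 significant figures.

Δa = 2GMr/d³
   = 2 × (6.674 × 10⁻¹¹) × (1.19 × 10³⁰) × (0.965) / (1.80 × 10⁸)³
   = 2.63 × 10⁻⁵ m/s²

2.63 × 10⁻⁵ m/s²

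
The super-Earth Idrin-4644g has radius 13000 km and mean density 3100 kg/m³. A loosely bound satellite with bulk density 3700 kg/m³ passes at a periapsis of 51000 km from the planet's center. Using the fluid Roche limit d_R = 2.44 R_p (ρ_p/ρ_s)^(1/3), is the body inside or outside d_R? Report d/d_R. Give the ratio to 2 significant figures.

outside; d/d_R ≈ 1.7

d_R = 2.44 × (13000 km) × (3100/3700)^(1/3) = 29900 km
d/d_R = (51000) / (29900) = 1.7
Since d/d_R > 1, the body is outside the Roche limit.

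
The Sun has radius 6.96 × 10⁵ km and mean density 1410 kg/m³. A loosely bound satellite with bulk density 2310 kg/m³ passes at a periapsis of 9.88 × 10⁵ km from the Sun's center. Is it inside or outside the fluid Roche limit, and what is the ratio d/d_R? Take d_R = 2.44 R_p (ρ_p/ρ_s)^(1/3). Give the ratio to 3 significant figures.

inside; d/d_R ≈ 0.686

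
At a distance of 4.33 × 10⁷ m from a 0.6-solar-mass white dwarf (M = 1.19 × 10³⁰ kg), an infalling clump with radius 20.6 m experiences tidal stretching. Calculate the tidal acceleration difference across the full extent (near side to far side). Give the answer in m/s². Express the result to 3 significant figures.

Δg = 4GMr/d³
   = 4 × (6.674 × 10⁻¹¹) × (1.19 × 10³⁰) × (20.6) / (4.33 × 10⁷)³
   = 8.06 × 10⁻² m/s²

8.06 × 10⁻² m/s²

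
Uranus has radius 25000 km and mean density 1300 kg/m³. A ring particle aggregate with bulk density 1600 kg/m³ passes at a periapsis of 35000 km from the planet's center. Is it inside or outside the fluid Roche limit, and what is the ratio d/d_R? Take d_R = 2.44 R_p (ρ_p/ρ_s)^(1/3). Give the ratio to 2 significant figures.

d_R = 2.44 × (25000 km) × (1300/1600)^(1/3) = 56920 km
d/d_R = (35000) / (56920) = 0.61
Since d/d_R < 1, the body is inside the Roche limit.

inside; d/d_R ≈ 0.61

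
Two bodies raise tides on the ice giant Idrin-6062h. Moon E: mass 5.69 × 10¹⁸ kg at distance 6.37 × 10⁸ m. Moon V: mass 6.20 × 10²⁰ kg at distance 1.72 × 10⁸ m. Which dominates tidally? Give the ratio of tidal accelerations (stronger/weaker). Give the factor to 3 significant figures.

Moon V, by a factor of ≈ 5530

The tide-raising term goes as M/d³ (the gradient of a 1/d² field).
Moon E: (5.69 × 10¹⁸) / (6.37 × 10⁸)³ = 2.201 × 10⁻⁸
Moon V: (6.20 × 10²⁰) / (1.72 × 10⁸)³ = 1.218 × 10⁻⁴
Ratio (larger/smaller) = 5530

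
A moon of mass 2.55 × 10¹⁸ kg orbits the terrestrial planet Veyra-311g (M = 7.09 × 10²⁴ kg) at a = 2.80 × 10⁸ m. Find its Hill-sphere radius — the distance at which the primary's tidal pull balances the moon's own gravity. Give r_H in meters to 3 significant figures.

1.38 × 10⁶ m

r_H ≈ a (m/3M)^(1/3)
    = (2.80 × 10⁸) × (2.55 × 10¹⁸ / (3 × 7.09 × 10²⁴))^(1/3)
    = 1.38 × 10⁶ m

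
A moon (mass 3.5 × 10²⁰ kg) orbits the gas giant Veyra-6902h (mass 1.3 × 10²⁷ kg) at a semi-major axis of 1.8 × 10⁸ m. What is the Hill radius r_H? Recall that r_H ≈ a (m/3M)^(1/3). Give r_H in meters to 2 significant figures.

r_H ≈ a (m/3M)^(1/3)
    = (1.8 × 10⁸) × (3.5 × 10²⁰ / (3 × 1.3 × 10²⁷))^(1/3)
    = 8.1 × 10⁵ m

8.1 × 10⁵ m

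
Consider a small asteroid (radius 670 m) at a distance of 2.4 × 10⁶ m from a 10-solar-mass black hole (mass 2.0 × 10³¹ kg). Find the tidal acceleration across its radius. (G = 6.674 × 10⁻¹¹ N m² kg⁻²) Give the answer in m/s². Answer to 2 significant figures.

Δg = 2GMr/d³
   = 2 × (6.674 × 10⁻¹¹) × (2.0 × 10³¹) × (670) / (2.4 × 10⁶)³
   = 1.3 × 10⁵ m/s²

1.3 × 10⁵ m/s²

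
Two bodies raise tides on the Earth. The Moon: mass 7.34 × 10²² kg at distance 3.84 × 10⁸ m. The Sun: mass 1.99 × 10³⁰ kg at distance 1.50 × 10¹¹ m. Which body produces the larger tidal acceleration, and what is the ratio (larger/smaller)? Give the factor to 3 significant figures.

The tide-raising term goes as M/d³ (the gradient of a 1/d² field).
The Moon: (7.34 × 10²²) / (3.84 × 10⁸)³ = 1.296 × 10⁻³
The Sun: (1.99 × 10³⁰) / (1.50 × 10¹¹)³ = 5.896 × 10⁻⁴
Ratio (larger/smaller) = 2.20

The Moon, by a factor of ≈ 2.20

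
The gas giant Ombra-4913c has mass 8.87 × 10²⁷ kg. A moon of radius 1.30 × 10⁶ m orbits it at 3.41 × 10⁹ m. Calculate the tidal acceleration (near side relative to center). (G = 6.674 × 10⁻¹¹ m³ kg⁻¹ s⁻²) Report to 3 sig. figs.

3.88 × 10⁻⁵ m/s²

a_tidal = 2GMr/d³
        = 2 × (6.674 × 10⁻¹¹) × (8.87 × 10²⁷) × (1.30 × 10⁶) / (3.41 × 10⁹)³
        = 3.88 × 10⁻⁵ m/s²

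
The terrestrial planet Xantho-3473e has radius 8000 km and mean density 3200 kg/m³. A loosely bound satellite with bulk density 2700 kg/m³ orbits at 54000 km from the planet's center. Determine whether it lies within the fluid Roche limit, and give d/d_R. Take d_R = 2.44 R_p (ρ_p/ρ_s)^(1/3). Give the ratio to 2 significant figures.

d_R = 2.44 × (8000 km) × (3200/2700)^(1/3) = 20660 km
d/d_R = (54000) / (20660) = 2.6
Since d/d_R > 1, the body is outside the Roche limit.

outside; d/d_R ≈ 2.6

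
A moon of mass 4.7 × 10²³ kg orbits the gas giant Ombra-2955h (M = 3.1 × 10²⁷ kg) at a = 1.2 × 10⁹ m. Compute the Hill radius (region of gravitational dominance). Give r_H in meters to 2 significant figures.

4.4 × 10⁷ m

r_H ≈ a (m/3M)^(1/3)
    = (1.2 × 10⁹) × (4.7 × 10²³ / (3 × 3.1 × 10²⁷))^(1/3)
    = 4.4 × 10⁷ m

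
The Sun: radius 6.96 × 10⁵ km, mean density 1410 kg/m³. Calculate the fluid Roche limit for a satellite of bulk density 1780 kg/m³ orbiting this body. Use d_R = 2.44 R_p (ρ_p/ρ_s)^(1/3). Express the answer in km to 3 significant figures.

d_R = 2.44 × 6.96 × 10⁵ km × (1410/1780)^(1/3)
    = 1.57 × 10⁶ km

1.57 × 10⁶ km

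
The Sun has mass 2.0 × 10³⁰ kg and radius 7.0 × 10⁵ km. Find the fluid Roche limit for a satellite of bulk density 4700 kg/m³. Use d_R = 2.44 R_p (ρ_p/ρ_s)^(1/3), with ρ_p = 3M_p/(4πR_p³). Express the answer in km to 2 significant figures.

1.1 × 10⁶ km

ρ_p = 3M_p/(4πR_p³) = 3 × (2.0 × 10³⁰) / (4π × (7.0 × 10⁸ m)³) = 1400 kg/m³
d_R = 2.44 × 7.0 × 10⁵ km × (1400/4700)^(1/3)
    = 1.1 × 10⁶ km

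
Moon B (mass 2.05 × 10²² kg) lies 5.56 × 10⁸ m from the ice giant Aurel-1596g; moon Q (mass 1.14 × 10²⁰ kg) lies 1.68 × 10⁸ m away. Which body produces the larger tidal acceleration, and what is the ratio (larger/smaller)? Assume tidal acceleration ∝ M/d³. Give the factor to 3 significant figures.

The tide-raising term goes as M/d³ (the gradient of a 1/d² field).
Moon B: (2.05 × 10²²) / (5.56 × 10⁸)³ = 1.193 × 10⁻⁴
Moon Q: (1.14 × 10²⁰) / (1.68 × 10⁸)³ = 2.404 × 10⁻⁵
Ratio (larger/smaller) = 4.96

Moon B, by a factor of ≈ 4.96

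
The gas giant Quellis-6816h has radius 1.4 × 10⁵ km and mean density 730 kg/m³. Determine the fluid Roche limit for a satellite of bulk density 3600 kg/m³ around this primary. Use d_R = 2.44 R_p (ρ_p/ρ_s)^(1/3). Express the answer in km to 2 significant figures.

d_R = 2.44 × 1.4 × 10⁵ km × (730/3600)^(1/3)
    = 2.0 × 10⁵ km

2.0 × 10⁵ km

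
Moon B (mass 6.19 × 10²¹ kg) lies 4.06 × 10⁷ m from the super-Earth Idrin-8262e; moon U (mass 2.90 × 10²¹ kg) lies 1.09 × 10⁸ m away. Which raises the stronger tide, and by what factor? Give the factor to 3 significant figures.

Moon B, by a factor of ≈ 41.3

Tidal acceleration ∝ M/d³, so compare M/d³ for each.
Moon B: (6.19 × 10²¹) / (4.06 × 10⁷)³ = 9.249 × 10⁻²
Moon U: (2.90 × 10²¹) / (1.09 × 10⁸)³ = 2.239 × 10⁻³
Ratio (larger/smaller) = 41.3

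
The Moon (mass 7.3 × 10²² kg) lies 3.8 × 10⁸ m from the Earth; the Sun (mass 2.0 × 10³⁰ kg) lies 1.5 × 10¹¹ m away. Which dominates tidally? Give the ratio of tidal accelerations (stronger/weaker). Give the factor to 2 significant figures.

The Moon, by a factor of ≈ 2.2

Tidal acceleration ∝ M/d³, so compare M/d³ for each.
The Moon: (7.3 × 10²²) / (3.8 × 10⁸)³ = 1.330 × 10⁻³
The Sun: (2.0 × 10³⁰) / (1.5 × 10¹¹)³ = 5.926 × 10⁻⁴
Ratio (larger/smaller) = 2.2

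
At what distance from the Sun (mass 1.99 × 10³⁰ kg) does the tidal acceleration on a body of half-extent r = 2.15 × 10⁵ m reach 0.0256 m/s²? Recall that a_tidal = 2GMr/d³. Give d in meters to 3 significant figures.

2GMr/d³ = a_tidal  ⇒  d = (2GMr / a_tidal)^(1/3)
d = (2 × 6.674×10⁻¹¹ × (1.99 × 10³⁰) × (2.15 × 10⁵) / (0.0256))^(1/3)
  = 1.31 × 10⁹ m

1.31 × 10⁹ m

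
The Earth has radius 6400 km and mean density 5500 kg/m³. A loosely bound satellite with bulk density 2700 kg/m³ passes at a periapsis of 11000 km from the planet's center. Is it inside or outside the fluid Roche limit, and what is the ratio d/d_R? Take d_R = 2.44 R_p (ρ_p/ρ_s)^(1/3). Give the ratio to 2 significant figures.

inside; d/d_R ≈ 0.56

d_R = 2.44 × (6400 km) × (5500/2700)^(1/3) = 19800 km
d/d_R = (11000) / (19800) = 0.56
Since d/d_R < 1, the body is inside the Roche limit.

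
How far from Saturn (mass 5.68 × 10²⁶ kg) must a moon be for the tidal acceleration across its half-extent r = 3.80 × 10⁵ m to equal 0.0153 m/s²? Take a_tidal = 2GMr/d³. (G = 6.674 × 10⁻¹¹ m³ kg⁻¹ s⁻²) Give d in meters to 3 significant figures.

2GMr/d³ = a_tidal  ⇒  d = (2GMr / a_tidal)^(1/3)
d = (2 × 6.674×10⁻¹¹ × (5.68 × 10²⁶) × (3.80 × 10⁵) / (0.0153))^(1/3)
  = 1.23 × 10⁸ m

1.23 × 10⁸ m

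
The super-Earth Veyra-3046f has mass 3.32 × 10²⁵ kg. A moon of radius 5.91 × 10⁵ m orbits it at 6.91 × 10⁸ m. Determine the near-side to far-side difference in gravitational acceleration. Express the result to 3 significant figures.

1.59 × 10⁻⁵ m/s²

Δa = 4GMr/d³
   = 4 × (6.674 × 10⁻¹¹) × (3.32 × 10²⁵) × (5.91 × 10⁵) / (6.91 × 10⁸)³
   = 1.59 × 10⁻⁵ m/s²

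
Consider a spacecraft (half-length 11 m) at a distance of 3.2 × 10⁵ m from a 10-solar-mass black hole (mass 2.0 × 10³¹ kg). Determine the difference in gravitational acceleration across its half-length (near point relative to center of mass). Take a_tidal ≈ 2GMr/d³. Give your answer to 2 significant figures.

9.0 × 10⁵ m/s²

Δg = 2GMr/d³
   = 2 × (6.674 × 10⁻¹¹) × (2.0 × 10³¹) × (11) / (3.2 × 10⁵)³
   = 9.0 × 10⁵ m/s²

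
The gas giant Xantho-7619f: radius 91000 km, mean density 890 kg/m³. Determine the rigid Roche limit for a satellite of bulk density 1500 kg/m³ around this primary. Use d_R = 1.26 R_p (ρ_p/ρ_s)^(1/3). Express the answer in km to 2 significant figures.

96000 km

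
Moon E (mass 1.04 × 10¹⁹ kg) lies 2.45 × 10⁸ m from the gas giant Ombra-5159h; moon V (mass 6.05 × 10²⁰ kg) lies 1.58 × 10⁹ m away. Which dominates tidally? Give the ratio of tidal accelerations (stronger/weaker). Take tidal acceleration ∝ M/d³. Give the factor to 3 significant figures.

Tidal acceleration ∝ M/d³, so compare M/d³ for each.
Moon E: (1.04 × 10¹⁹) / (2.45 × 10⁸)³ = 7.072 × 10⁻⁷
Moon V: (6.05 × 10²⁰) / (1.58 × 10⁹)³ = 1.534 × 10⁻⁷
Ratio (larger/smaller) = 4.61

Moon E, by a factor of ≈ 4.61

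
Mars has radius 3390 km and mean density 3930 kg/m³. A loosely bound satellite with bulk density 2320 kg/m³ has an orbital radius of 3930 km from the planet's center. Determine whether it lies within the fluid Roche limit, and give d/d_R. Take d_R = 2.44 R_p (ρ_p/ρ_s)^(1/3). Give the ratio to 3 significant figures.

inside; d/d_R ≈ 0.399

d_R = 2.44 × (3390 km) × (3930/2320)^(1/3) = 9860 km
d/d_R = (3930) / (9860) = 0.399
Since d/d_R < 1, the body is inside the Roche limit.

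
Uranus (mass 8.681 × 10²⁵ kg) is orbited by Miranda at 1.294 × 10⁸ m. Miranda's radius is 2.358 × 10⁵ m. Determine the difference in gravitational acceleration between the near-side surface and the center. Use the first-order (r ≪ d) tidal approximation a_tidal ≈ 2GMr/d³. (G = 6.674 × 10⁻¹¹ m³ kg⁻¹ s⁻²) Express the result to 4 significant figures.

1.261 × 10⁻³ m/s²

a_tidal = 2GMr/d³
        = 2 × (6.674 × 10⁻¹¹) × (8.681 × 10²⁵) × (2.358 × 10⁵) / (1.294 × 10⁸)³
        = 1.261 × 10⁻³ m/s²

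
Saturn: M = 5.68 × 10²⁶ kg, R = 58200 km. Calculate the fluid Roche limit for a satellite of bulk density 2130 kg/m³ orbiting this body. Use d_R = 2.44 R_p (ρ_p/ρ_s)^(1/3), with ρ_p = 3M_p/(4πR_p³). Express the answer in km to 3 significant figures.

97400 km

ρ_p = 3M_p/(4πR_p³) = 3 × (5.68 × 10²⁶) / (4π × (5.82 × 10⁷ m)³) = 688 kg/m³
d_R = 2.44 × 58200 km × (688/2130)^(1/3)
    = 97400 km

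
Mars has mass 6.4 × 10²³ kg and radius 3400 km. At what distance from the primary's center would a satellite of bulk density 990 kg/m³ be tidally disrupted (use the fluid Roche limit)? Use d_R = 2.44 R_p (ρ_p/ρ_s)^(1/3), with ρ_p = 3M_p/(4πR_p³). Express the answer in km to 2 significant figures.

ρ_p = 3M_p/(4πR_p³) = 3 × (6.4 × 10²³) / (4π × (3.4 × 10⁶ m)³) = 3900 kg/m³
d_R = 2.44 × 3400 km × (3900/990)^(1/3)
    = 13000 km

13000 km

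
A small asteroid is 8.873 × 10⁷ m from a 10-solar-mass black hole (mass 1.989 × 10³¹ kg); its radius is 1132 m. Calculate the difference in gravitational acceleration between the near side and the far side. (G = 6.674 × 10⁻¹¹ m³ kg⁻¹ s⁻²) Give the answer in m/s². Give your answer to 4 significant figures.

8.604 m/s²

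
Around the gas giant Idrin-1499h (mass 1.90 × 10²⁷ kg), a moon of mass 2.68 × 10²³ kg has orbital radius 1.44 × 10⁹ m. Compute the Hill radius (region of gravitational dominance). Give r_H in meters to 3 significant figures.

5.20 × 10⁷ m

r_H ≈ a (m/3M)^(1/3)
    = (1.44 × 10⁹) × (2.68 × 10²³ / (3 × 1.90 × 10²⁷))^(1/3)
    = 5.20 × 10⁷ m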